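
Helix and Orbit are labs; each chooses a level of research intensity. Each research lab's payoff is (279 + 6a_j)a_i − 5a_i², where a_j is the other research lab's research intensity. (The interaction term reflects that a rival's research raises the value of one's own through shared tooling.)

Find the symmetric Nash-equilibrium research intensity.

69.75

Helix's payoff is (279 + 6a_O)a_H − 5a_H².
∂π/∂a_H = 279 + 6a_O − 10a_H = 0, so a_H = 27.9 + 0.6a_O.
Setting a_H = a_O in the reaction function: a_H = 27.9 + 0.6a_H, so a_H = 27.9 / 0.4 = 69.75.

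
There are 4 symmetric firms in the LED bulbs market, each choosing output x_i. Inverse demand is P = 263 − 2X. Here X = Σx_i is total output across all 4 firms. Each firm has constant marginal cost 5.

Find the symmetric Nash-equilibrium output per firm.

25.8

A representative firm's profit is π_i = x_i(263 − 2X) − 5x_i, with X = x_i + Σ_{j≠i} x_j.
First-order condition: 258 − 4x_i − 2Σ_{j≠i} x_j = 0.
In a symmetric equilibrium every firm chooses the same x, so Σ_{j≠i} x_j = 3x. The condition becomes 258 − 10x = 0, giving x = 258/10 = 25.8.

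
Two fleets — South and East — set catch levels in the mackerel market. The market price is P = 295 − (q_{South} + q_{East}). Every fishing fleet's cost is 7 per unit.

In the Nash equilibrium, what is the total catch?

Fishing fleet South's profit: π = q_{South}(295 − (q_{South} + q_{East})) − 7q_{South}.
∂π/∂q_{South} = 288 − 2q_{South} − q_{East} = 0, so q_{South} = 144 − 0.5q_{East}.
Setting q_{South} = q_{East} in the reaction function: q_{South} = 144 − 0.5q_{South}, so q_{South} = 144 / 1.5 = 96.
Total catch: 96 + 96 = 192.

192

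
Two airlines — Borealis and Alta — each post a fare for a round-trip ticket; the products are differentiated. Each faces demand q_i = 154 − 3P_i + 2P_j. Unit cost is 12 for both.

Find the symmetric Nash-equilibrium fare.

Borealis's profit: π = (P_{Borealis} − 12)(154 − 3P_{Borealis} + 2P_{Alta}).
∂π/∂P_{Borealis} = 190 − 6P_{Borealis} + 2P_{Alta} = 0 ⇒ P_{Borealis} = 95/3 + (1/3)P_{Alta}.
Setting P_{Borealis} = P_{Alta} in the reaction function: P_{Borealis} = 95/3 + (1/3)P_{Borealis}, so P_{Borealis} = (95/3) / (2/3) = 47.5.

47.5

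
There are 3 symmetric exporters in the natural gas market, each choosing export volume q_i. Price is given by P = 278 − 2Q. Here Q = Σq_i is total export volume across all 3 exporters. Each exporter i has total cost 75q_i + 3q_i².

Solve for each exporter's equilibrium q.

A representative exporter's profit is π_i = q_i(278 − 2Q) − 75q_i − 3q_i², with Q = q_i + Σ_{j≠i} q_j.
First-order condition: 203 − 10q_i − 2Σ_{j≠i} q_j = 0.
In a symmetric equilibrium every exporter chooses the same q, so Σ_{j≠i} q_j = 2q. The condition becomes 203 − 14q = 0, giving q = 203/14 = 14.5.

14.5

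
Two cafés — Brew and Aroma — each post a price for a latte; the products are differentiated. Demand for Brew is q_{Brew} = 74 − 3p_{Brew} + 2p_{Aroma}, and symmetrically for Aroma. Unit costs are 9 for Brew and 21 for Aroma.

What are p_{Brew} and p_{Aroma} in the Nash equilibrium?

Brew's profit: π = (p_{Brew} − 9)(74 − 3p_{Brew} + 2p_{Aroma}).
∂π/∂p_{Brew} = 101 − 6p_{Brew} + 2p_{Aroma} = 0 ⇒ p_{Brew} = 101/6 + (1/3)p_{Aroma}.
Similarly p_{Aroma} = 137/6 + (1/3)p_{Brew}.
Solving the two reaction functions simultaneously: (1 − (1/3)(1/3))p_{Brew} = 101/6 + (1/3)·(137/6), so (8/9)p_{Brew} = 220/9 and p_{Brew} = 27.5.
Then p_{Aroma} = 137/6 + (1/3)·27.5 = 32.

27.5, 32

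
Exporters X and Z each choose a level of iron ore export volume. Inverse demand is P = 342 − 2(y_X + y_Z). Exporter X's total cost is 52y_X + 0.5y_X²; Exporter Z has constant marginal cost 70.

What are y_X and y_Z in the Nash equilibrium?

38.5, 48.75

Exporter X's profit: π = y_X(342 − 2(y_X + y_Z)) − 52y_X − 0.5y_X².
∂π/∂y_X = 290 − 5y_X − 2y_Z = 0, so y_X = 58 − 0.4y_Z.
For Z: ∂π/∂y_Z = 272 − 4y_Z − 2y_X = 0 ⇒ y_Z = 68 − 0.5y_X.
Plugging y_Z into X's best response: y_X = 58 − 0.4(68 − 0.5y_X) ⇒ 0.8y_X = 30.8, so y_X = 38.5.
Then y_Z = 68 − 0.5·38.5 = 48.75.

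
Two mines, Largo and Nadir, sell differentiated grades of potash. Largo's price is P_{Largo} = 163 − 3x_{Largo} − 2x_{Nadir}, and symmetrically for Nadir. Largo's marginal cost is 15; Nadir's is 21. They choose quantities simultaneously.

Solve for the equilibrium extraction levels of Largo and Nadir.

18.875, 17.375

Mine Largo's profit: π = x_{Largo}(163 − 3x_{Largo} − 2x_{Nadir}) − 15x_{Largo}.
∂π/∂x_{Largo} = 148 − 6x_{Largo} − 2x_{Nadir} = 0 ⇒ x_{Largo} = 74/3 − (1/3)x_{Nadir}.
Similarly x_{Nadir} = 71/3 − (1/3)x_{Largo}.
Solving the two reaction functions simultaneously: (1 − (−1/3)(−1/3))x_{Largo} = 74/3 − (1/3)·(71/3), so (8/9)x_{Largo} = 151/9 and x_{Largo} = 18.875.
Then x_{Nadir} = 71/3 − (1/3)·18.875 = 17.375.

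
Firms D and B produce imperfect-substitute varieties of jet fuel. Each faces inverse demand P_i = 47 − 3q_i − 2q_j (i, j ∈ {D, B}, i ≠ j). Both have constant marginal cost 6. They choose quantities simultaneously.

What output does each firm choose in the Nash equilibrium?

Firm D's profit: π = q_D(47 − 3q_D − 2q_B) − 6q_D.
∂π/∂q_D = 41 − 6q_D − 2q_B = 0 ⇒ q_D = 41/6 − (1/3)q_B.
The game is symmetric, so in equilibrium q_B = q_D: the reaction function gives (4/3)q_D = 41/6, hence q_D = 5.125.

5.125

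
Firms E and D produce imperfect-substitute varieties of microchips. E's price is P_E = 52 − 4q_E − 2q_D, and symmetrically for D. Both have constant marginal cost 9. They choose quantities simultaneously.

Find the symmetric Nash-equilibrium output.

Firm E's profit: π = q_E(52 − 4q_E − 2q_D) − 9q_E.
∂π/∂q_E = 43 − 8q_E − 2q_D = 0 ⇒ q_E = 5.375 − 0.25q_D.
The game is symmetric, so in equilibrium q_D = q_E: the reaction function gives 1.25q_E = 5.375, hence q_E = 4.3.

4.3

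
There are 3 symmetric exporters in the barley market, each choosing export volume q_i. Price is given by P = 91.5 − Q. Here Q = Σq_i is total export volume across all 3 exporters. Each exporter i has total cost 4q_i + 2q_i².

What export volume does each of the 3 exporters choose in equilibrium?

A representative exporter's profit is π_i = q_i(91.5 − Q) − 4q_i − 2q_i², with Q = q_i + Σ_{j≠i} q_j.
First-order condition: 87.5 − 6q_i − Σ_{j≠i} q_j = 0.
Imposing symmetry (q_j = q for all j) turns Σ_{j≠i} q_j into 2q, so 87.5 = 8q and q = 10.9375.

10.9375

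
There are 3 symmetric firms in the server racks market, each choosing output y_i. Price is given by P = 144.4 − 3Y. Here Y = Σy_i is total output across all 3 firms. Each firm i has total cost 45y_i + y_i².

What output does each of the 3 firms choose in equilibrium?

A representative firm's profit is π_i = y_i(144.4 − 3Y) − 45y_i − y_i², with Y = y_i + Σ_{j≠i} y_j.
First-order condition: 99.4 − 8y_i − 3Σ_{j≠i} y_j = 0.
In a symmetric equilibrium every firm chooses the same y, so Σ_{j≠i} y_j = 2y. The condition becomes 99.4 − 14y = 0, giving y = 99.4/14 = 7.1.

7.1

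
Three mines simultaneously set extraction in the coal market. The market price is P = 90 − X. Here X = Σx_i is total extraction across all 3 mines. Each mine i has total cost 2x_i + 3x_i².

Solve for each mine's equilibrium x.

8.8

A representative mine's profit is π_i = x_i(90 − X) − 2x_i − 3x_i², with X = x_i + Σ_{j≠i} x_j.
First-order condition: 88 − 8x_i − Σ_{j≠i} x_j = 0.
Imposing symmetry (x_j = x for all j) turns Σ_{j≠i} x_j into 2x, so 88 = 10x and x = 8.8.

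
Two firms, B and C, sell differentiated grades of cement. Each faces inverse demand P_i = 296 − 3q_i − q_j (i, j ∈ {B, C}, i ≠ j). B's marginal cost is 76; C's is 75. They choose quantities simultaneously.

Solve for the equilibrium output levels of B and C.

Firm B's profit: π = q_B(296 − 3q_B − q_C) − 76q_B.
∂π/∂q_B = 220 − 6q_B − q_C = 0 ⇒ q_B = 110/3 − (1/6)q_C.
Similarly q_C = 221/6 − (1/6)q_B.
Substituting the second reaction function into the first: q_B = 110/3 − (1/6)(221/6 − (1/6)q_B), which gives (35/36)q_B = 1099/36 ⇒ q_B = 31.4.
Then q_C = 221/6 − (1/6)·31.4 = 31.6.

31.4, 31.6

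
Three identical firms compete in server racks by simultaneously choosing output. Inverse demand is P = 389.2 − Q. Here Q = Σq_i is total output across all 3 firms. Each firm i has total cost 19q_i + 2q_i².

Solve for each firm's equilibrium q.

A representative firm's profit is π_i = q_i(389.2 − Q) − 19q_i − 2q_i², with Q = q_i + Σ_{j≠i} q_j.
First-order condition: 370.2 − 6q_i − Σ_{j≠i} q_j = 0.
With identical firms, set every q_j = q: then 370.2 − 6q − 2q = 0, i.e. q = 370.2/8 = 46.275.

46.275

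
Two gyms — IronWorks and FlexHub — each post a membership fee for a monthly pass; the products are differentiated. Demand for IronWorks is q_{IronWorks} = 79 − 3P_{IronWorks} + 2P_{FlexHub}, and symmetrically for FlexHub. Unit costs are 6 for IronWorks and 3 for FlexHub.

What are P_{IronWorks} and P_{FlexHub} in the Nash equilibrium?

23.6875, 22.5625

IronWorks's profit: π = (P_{IronWorks} − 6)(79 − 3P_{IronWorks} + 2P_{FlexHub}).
∂π/∂P_{IronWorks} = 97 − 6P_{IronWorks} + 2P_{FlexHub} = 0 ⇒ P_{IronWorks} = 97/6 + (1/3)P_{FlexHub}.
Similarly P_{FlexHub} = 44/3 + (1/3)P_{IronWorks}.
Solving the two reaction functions simultaneously: (1 − (1/3)(1/3))P_{IronWorks} = 97/6 + (1/3)·(44/3), so (8/9)P_{IronWorks} = 379/18 and P_{IronWorks} = 23.6875.
Then P_{FlexHub} = 44/3 + (1/3)·23.6875 = 22.5625.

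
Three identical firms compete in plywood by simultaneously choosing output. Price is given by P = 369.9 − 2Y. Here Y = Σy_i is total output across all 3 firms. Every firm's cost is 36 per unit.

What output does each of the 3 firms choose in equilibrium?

A representative firm's profit is π_i = y_i(369.9 − 2Y) − 36y_i, with Y = y_i + Σ_{j≠i} y_j.
First-order condition: 333.9 − 4y_i − 2Σ_{j≠i} y_j = 0.
In a symmetric equilibrium every firm chooses the same y, so Σ_{j≠i} y_j = 2y. The condition becomes 333.9 − 8y = 0, giving y = 333.9/8 = 41.7375.

41.7375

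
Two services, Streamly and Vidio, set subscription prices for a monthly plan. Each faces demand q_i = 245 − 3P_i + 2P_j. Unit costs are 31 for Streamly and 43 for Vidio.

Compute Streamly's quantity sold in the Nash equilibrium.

167.25

Streamly's profit: π = (P_{Streamly} − 31)(245 − 3P_{Streamly} + 2P_{Vidio}).
∂π/∂P_{Streamly} = 338 − 6P_{Streamly} + 2P_{Vidio} = 0 ⇒ P_{Streamly} = 169/3 + (1/3)P_{Vidio}.
Similarly P_{Vidio} = 187/3 + (1/3)P_{Streamly}.
Plugging P_{Vidio} into Streamly's best response: P_{Streamly} = 169/3 + (1/3)(187/3 + (1/3)P_{Streamly}) ⇒ (8/9)P_{Streamly} = 694/9, so P_{Streamly} = 86.75.
Then P_{Vidio} = 187/3 + (1/3)·86.75 = 91.25.
q_{Streamly} = 245 − 3·86.75 + 2·91.25 = 167.25.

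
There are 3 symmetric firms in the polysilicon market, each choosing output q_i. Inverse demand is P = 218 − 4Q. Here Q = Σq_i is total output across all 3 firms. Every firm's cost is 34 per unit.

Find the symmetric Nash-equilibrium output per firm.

A representative firm's profit is π_i = q_i(218 − 4Q) − 34q_i, with Q = q_i + Σ_{j≠i} q_j.
First-order condition: 184 − 8q_i − 4Σ_{j≠i} q_j = 0.
Imposing symmetry (q_j = q for all j) turns Σ_{j≠i} q_j into 2q, so 184 = 16q and q = 11.5.

11.5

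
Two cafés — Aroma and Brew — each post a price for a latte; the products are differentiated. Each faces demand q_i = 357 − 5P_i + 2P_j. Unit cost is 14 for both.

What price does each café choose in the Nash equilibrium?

53.375

Aroma's profit: π = (P_{Aroma} − 14)(357 − 5P_{Aroma} + 2P_{Brew}).
∂π/∂P_{Aroma} = 427 − 10P_{Aroma} + 2P_{Brew} = 0 ⇒ P_{Aroma} = 42.7 + 0.2P_{Brew}.
By symmetry P_{Brew} = P_{Aroma}; substituting into the reaction function, 0.8P_{Aroma} = 42.7 and P_{Aroma} = 53.375.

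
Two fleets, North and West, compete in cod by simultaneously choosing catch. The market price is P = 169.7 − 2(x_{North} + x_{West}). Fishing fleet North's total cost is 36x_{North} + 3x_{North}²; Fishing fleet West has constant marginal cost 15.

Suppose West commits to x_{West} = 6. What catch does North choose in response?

Fishing fleet North's profit: π = x_{North}(169.7 − 2(x_{North} + x_{West})) − 36x_{North} − 3x_{North}².
∂π/∂x_{North} = 133.7 − 10x_{North} − 2x_{West} = 0, so x_{North} = 13.37 − 0.2x_{West}.
At x_{West} = 6: x_{North} = 13.37 − 0.2·6 = 12.17.

12.17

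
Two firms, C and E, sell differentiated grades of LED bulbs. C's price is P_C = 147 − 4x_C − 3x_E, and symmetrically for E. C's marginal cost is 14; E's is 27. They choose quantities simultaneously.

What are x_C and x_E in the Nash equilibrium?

12.8, 10.2

Firm C's profit: π = x_C(147 − 4x_C − 3x_E) − 14x_C.
∂π/∂x_C = 133 − 8x_C − 3x_E = 0 ⇒ x_C = 16.625 − 0.375x_E.
Similarly x_E = 15 − 0.375x_C.
Substituting the second reaction function into the first: x_C = 16.625 − 0.375(15 − 0.375x_C), which gives (55/64)x_C = 11 ⇒ x_C = 12.8.
Then x_E = 15 − 0.375·12.8 = 10.2.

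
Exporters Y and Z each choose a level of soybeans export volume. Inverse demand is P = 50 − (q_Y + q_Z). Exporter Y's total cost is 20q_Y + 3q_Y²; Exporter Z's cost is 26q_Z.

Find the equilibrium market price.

Exporter Y's profit: π = q_Y(50 − (q_Y + q_Z)) − 20q_Y − 3q_Y².
∂π/∂q_Y = 30 − 8q_Y − q_Z = 0, so q_Y = 3.75 − 0.125q_Z.
For Z: ∂π/∂q_Z = 24 − 2q_Z − q_Y = 0 ⇒ q_Z = 12 − 0.5q_Y.
Solving the two reaction functions simultaneously: (1 − (−0.125)(−0.5))q_Y = 3.75 − 0.125·12, so 0.9375q_Y = 2.25 and q_Y = 2.4.
Then q_Z = 12 − 0.5·2.4 = 10.8.
Equilibrium price: P = 50 − 13.2 = 36.8.

36.8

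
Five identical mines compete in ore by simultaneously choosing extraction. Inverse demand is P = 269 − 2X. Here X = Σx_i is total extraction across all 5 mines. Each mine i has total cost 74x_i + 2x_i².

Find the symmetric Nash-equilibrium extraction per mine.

12.1875

A representative mine's profit is π_i = x_i(269 − 2X) − 74x_i − 2x_i², with X = x_i + Σ_{j≠i} x_j.
First-order condition: 195 − 8x_i − 2Σ_{j≠i} x_j = 0.
Imposing symmetry (x_j = x for all j) turns Σ_{j≠i} x_j into 4x, so 195 = 16x and x = 12.1875.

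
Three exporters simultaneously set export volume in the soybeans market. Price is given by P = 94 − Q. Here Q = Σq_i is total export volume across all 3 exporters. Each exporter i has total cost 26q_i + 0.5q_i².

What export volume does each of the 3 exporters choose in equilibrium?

A representative exporter's profit is π_i = q_i(94 − Q) − 26q_i − 0.5q_i², with Q = q_i + Σ_{j≠i} q_j.
First-order condition: 68 − 3q_i − Σ_{j≠i} q_j = 0.
With identical exporters, set every q_j = q: then 68 − 3q − 2q = 0, i.e. q = 68/5 = 13.6.

13.6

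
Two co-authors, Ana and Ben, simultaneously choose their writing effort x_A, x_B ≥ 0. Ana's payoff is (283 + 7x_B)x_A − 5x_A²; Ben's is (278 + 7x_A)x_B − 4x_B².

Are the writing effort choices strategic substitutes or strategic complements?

strategic complements

Expanding Ana's payoff: 283x_A + 7x_Bx_A − 5x_A².
∂π/∂x_A = 283 + 7x_B − 10x_A = 0, so x_A = 28.3 + 0.7x_B.
The best-response slope dx_A/dx_B = 0.7 > 0: the reaction function is upward-sloping, so the choices are strategic complements.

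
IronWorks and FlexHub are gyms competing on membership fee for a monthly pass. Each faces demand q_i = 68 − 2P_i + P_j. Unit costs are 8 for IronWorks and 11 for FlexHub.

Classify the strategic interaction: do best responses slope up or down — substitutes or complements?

IronWorks's profit: π = (P_{IronWorks} − 8)(68 − 2P_{IronWorks} + P_{FlexHub}).
∂π/∂P_{IronWorks} = 84 − 4P_{IronWorks} + P_{FlexHub} = 0 ⇒ P_{IronWorks} = 21 + 0.25P_{FlexHub}.
The best-response slope dP_{IronWorks}/dP_{FlexHub} = 0.25 > 0: the reaction function is upward-sloping, so the choices are strategic complements.

strategic complements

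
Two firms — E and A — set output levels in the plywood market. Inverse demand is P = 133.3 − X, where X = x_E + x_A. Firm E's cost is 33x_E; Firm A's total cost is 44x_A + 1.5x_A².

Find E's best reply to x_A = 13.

43.65

Firm E's profit: π = x_E(133.3 − (x_E + x_A)) − 33x_E.
∂π/∂x_E = 100.3 − 2x_E − x_A = 0, so x_E = 50.15 − 0.5x_A.
At x_A = 13: x_E = 50.15 − 0.5·13 = 43.65.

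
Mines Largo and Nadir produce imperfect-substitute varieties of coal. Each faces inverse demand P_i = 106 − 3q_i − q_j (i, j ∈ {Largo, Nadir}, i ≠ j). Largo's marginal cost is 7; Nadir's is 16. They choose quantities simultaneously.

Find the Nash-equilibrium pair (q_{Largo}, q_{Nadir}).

14.4, 12.6

Mine Largo's profit: π = q_{Largo}(106 − 3q_{Largo} − q_{Nadir}) − 7q_{Largo}.
∂π/∂q_{Largo} = 99 − 6q_{Largo} − q_{Nadir} = 0 ⇒ q_{Largo} = 16.5 − (1/6)q_{Nadir}.
Similarly q_{Nadir} = 15 − (1/6)q_{Largo}.
Solving the two reaction functions simultaneously: (1 − (−1/6)(−1/6))q_{Largo} = 16.5 − (1/6)·15, so (35/36)q_{Largo} = 14 and q_{Largo} = 14.4.
Then q_{Nadir} = 15 − (1/6)·14.4 = 12.6.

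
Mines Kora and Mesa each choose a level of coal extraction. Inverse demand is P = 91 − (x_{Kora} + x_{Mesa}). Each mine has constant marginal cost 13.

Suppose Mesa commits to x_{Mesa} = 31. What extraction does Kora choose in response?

Mine Kora's profit: π = x_{Kora}(91 − (x_{Kora} + x_{Mesa})) − 13x_{Kora}.
∂π/∂x_{Kora} = 78 − 2x_{Kora} − x_{Mesa} = 0, so x_{Kora} = 39 − 0.5x_{Mesa}.
At x_{Mesa} = 31: x_{Kora} = 39 − 0.5·31 = 23.5.

23.5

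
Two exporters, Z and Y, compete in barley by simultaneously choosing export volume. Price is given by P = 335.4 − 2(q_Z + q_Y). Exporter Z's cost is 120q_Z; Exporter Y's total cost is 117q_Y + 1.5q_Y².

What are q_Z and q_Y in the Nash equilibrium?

44.625, 18.45

Exporter Z's profit: π = q_Z(335.4 − 2(q_Z + q_Y)) − 120q_Z.
∂π/∂q_Z = 215.4 − 4q_Z − 2q_Y = 0, so q_Z = 53.85 − 0.5q_Y.
For Y: ∂π/∂q_Y = 218.4 − 7q_Y − 2q_Z = 0 ⇒ q_Y = 31.2 − (2/7)q_Z.
Solving the two reaction functions simultaneously: (1 − (−0.5)(−2/7))q_Z = 53.85 − 0.5·31.2, so (6/7)q_Z = 38.25 and q_Z = 44.625.
Then q_Y = 31.2 − (2/7)·44.625 = 18.45.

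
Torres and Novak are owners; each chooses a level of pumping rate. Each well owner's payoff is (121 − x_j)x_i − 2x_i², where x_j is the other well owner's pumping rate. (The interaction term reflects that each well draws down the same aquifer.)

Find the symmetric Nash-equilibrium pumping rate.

24.2

Torres's payoff is (121 − x_N)x_T − 2x_T².
∂π/∂x_T = 121 − x_N − 4x_T = 0, so x_T = 30.25 − 0.25x_N.
By symmetry x_N = x_T; substituting into the reaction function, 1.25x_T = 30.25 and x_T = 24.2.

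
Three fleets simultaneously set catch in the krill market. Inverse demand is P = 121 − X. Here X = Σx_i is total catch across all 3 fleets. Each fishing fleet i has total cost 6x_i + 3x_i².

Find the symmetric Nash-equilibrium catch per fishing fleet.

A representative fishing fleet's profit is π_i = x_i(121 − X) − 6x_i − 3x_i², with X = x_i + Σ_{j≠i} x_j.
First-order condition: 115 − 8x_i − Σ_{j≠i} x_j = 0.
Imposing symmetry (x_j = x for all j) turns Σ_{j≠i} x_j into 2x, so 115 = 10x and x = 11.5.

11.5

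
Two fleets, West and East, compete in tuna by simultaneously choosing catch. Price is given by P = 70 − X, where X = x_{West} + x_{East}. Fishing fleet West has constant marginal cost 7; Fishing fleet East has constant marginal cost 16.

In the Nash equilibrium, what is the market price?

31

Fishing fleet West's profit: π = x_{West}(70 − (x_{West} + x_{East})) − 7x_{West}.
∂π/∂x_{West} = 63 − 2x_{West} − x_{East} = 0, so x_{West} = 31.5 − 0.5x_{East}.
By the same steps for East: x_{East} = 27 − 0.5x_{West}.
Substituting the second reaction function into the first: x_{West} = 31.5 − 0.5(27 − 0.5x_{West}), which gives 0.75x_{West} = 18 ⇒ x_{West} = 24.
Then x_{East} = 27 − 0.5·24 = 15.
Equilibrium price: P = 70 − 39 = 31.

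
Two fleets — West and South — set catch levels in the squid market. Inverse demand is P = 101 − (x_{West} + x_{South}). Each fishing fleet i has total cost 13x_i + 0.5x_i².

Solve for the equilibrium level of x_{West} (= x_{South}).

Fishing fleet West's profit: π = x_{West}(101 − (x_{West} + x_{South})) − 13x_{West} − 0.5x_{West}².
∂π/∂x_{West} = 88 − 3x_{West} − x_{South} = 0, so x_{West} = 88/3 − (1/3)x_{South}.
The game is symmetric, so in equilibrium x_{South} = x_{West}: the reaction function gives (4/3)x_{West} = 88/3, hence x_{West} = 22.

22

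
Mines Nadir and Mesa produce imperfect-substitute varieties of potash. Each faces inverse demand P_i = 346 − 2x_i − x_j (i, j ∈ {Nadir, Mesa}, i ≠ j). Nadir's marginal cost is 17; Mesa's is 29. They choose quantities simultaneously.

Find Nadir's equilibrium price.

Mine Nadir's profit: π = x_{Nadir}(346 − 2x_{Nadir} − x_{Mesa}) − 17x_{Nadir}.
∂π/∂x_{Nadir} = 329 − 4x_{Nadir} − x_{Mesa} = 0 ⇒ x_{Nadir} = 82.25 − 0.25x_{Mesa}.
Similarly x_{Mesa} = 79.25 − 0.25x_{Nadir}.
Substituting the second reaction function into the first: x_{Nadir} = 82.25 − 0.25(79.25 − 0.25x_{Nadir}), which gives 0.9375x_{Nadir} = 62.4375 ⇒ x_{Nadir} = 66.6.
Then x_{Mesa} = 79.25 − 0.25·66.6 = 62.6.
P_{Nadir} = 346 − 2·66.6 − 62.6 = 150.2.

150.2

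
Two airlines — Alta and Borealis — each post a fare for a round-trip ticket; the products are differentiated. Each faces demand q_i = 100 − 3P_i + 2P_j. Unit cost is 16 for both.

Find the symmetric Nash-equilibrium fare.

37

Alta's profit: π = (P_{Alta} − 16)(100 − 3P_{Alta} + 2P_{Borealis}).
∂π/∂P_{Alta} = 148 − 6P_{Alta} + 2P_{Borealis} = 0 ⇒ P_{Alta} = 74/3 + (1/3)P_{Borealis}.
By symmetry P_{Borealis} = P_{Alta}; substituting into the reaction function, (2/3)P_{Alta} = 74/3 and P_{Alta} = 37.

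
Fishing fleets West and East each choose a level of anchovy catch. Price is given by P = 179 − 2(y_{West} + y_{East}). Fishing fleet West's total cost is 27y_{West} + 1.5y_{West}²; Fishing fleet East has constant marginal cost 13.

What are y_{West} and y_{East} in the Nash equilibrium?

11.5, 35.75

Fishing fleet West's profit: π = y_{West}(179 − 2(y_{West} + y_{East})) − 27y_{West} − 1.5y_{West}².
∂π/∂y_{West} = 152 − 7y_{West} − 2y_{East} = 0, so y_{West} = 152/7 − (2/7)y_{East}.
For East: ∂π/∂y_{East} = 166 − 4y_{East} − 2y_{West} = 0 ⇒ y_{East} = 41.5 − 0.5y_{West}.
Solving the two reaction functions simultaneously: (1 − (−2/7)(−0.5))y_{West} = 152/7 − (2/7)·41.5, so (6/7)y_{West} = 69/7 and y_{West} = 11.5.
Then y_{East} = 41.5 − 0.5·11.5 = 35.75.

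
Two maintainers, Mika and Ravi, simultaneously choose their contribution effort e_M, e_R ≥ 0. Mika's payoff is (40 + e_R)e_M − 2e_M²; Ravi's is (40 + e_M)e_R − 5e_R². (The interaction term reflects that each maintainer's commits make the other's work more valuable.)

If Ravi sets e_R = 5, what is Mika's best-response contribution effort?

11.25

Expanding Mika's payoff: 40e_M + e_Re_M − 2e_M².
∂π/∂e_M = 40 + e_R − 4e_M = 0, so e_M = 10 + 0.25e_R.
At e_R = 5: e_M = 10 + 0.25·5 = 11.25.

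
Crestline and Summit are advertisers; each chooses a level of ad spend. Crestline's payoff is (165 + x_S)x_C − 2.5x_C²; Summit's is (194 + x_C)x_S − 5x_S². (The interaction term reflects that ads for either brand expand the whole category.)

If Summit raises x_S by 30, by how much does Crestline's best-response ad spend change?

Expanding Crestline's payoff: 165x_C + x_Sx_C − 2.5x_C².
∂π/∂x_C = 165 + x_S − 5x_C = 0, so x_C = 33 + 0.2x_S.
The reaction-function slope is 0.2, so a 30-unit rise in x_S moves x_C by 0.2 × 30 = 6. Crestline's best response rises — the actions are strategic complements.

6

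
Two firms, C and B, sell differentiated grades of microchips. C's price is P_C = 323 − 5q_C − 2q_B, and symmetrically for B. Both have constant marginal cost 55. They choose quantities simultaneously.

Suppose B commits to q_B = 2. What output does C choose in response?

26.4

Firm C's profit: π = q_C(323 − 5q_C − 2q_B) − 55q_C.
∂π/∂q_C = 268 − 10q_C − 2q_B = 0 ⇒ q_C = 26.8 − 0.2q_B.
At q_B = 2: q_C = 26.8 − 0.2·2 = 26.4.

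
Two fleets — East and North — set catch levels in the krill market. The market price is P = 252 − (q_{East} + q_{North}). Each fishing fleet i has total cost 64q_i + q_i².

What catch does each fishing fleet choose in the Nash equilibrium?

Fishing fleet East's profit: π = q_{East}(252 − (q_{East} + q_{North})) − 64q_{East} − q_{East}².
∂π/∂q_{East} = 188 − 4q_{East} − q_{North} = 0, so q_{East} = 47 − 0.25q_{North}.
The game is symmetric, so in equilibrium q_{North} = q_{East}: the reaction function gives 1.25q_{East} = 47, hence q_{East} = 37.6.

37.6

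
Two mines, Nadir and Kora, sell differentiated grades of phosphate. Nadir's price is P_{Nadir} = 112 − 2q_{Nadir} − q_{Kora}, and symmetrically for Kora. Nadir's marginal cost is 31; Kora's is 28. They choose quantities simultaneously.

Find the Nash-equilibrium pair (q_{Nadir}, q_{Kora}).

Mine Nadir's profit: π = q_{Nadir}(112 − 2q_{Nadir} − q_{Kora}) − 31q_{Nadir}.
∂π/∂q_{Nadir} = 81 − 4q_{Nadir} − q_{Kora} = 0 ⇒ q_{Nadir} = 20.25 − 0.25q_{Kora}.
Similarly q_{Kora} = 21 − 0.25q_{Nadir}.
Solving the two reaction functions simultaneously: (1 − (−0.25)(−0.25))q_{Nadir} = 20.25 − 0.25·21, so 0.9375q_{Nadir} = 15 and q_{Nadir} = 16.
Then q_{Kora} = 21 − 0.25·16 = 17.

16, 17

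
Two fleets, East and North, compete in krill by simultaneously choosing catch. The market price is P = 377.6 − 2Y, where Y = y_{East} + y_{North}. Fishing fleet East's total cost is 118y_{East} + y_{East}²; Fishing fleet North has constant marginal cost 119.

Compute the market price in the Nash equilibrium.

222.24

Fishing fleet East's profit: π = y_{East}(377.6 − 2(y_{East} + y_{North})) − 118y_{East} − y_{East}².
∂π/∂y_{East} = 259.6 − 6y_{East} − 2y_{North} = 0, so y_{East} = 649/15 − (1/3)y_{North}.
For North: ∂π/∂y_{North} = 258.6 − 4y_{North} − 2y_{East} = 0 ⇒ y_{North} = 64.65 − 0.5y_{East}.
Plugging y_{North} into East's best response: y_{East} = 649/15 − (1/3)(64.65 − 0.5y_{East}) ⇒ (5/6)y_{East} = 1303/60, so y_{East} = 26.06.
Then y_{North} = 64.65 − 0.5·26.06 = 51.62.
Equilibrium price: P = 377.6 − 2·77.68 = 222.24.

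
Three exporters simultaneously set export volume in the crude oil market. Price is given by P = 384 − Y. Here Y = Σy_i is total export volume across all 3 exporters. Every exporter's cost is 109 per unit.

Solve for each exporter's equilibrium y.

A representative exporter's profit is π_i = y_i(384 − Y) − 109y_i, with Y = y_i + Σ_{j≠i} y_j.
First-order condition: 275 − 2y_i − Σ_{j≠i} y_j = 0.
Imposing symmetry (y_j = y for all j) turns Σ_{j≠i} y_j into 2y, so 275 = 4y and y = 68.75.

68.75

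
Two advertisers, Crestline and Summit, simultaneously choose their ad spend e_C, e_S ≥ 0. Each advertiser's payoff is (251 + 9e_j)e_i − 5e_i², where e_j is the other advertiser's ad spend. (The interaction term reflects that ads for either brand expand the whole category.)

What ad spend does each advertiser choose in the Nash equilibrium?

251

Crestline's payoff is (251 + 9e_S)e_C − 5e_C².
∂π/∂e_C = 251 + 9e_S − 10e_C = 0, so e_C = 25.1 + 0.9e_S.
By symmetry e_S = e_C; substituting into the reaction function, 0.1e_C = 25.1 and e_C = 251.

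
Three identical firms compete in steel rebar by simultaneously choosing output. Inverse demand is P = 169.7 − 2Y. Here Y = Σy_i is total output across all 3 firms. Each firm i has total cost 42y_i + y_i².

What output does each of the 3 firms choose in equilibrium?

A representative firm's profit is π_i = y_i(169.7 − 2Y) − 42y_i − y_i², with Y = y_i + Σ_{j≠i} y_j.
First-order condition: 127.7 − 6y_i − 2Σ_{j≠i} y_j = 0.
With identical firms, set every y_j = y: then 127.7 − 6y − 4y = 0, i.e. y = 127.7/10 = 12.77.

12.77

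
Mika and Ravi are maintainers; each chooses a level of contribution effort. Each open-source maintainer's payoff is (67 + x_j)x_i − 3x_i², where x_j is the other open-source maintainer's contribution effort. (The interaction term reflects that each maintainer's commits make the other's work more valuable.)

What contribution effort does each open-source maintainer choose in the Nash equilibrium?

Mika's payoff is (67 + x_R)x_M − 3x_M².
∂π/∂x_M = 67 + x_R − 6x_M = 0, so x_M = 67/6 + (1/6)x_R.
By symmetry x_R = x_M; substituting into the reaction function, (5/6)x_M = 67/6 and x_M = 13.4.

13.4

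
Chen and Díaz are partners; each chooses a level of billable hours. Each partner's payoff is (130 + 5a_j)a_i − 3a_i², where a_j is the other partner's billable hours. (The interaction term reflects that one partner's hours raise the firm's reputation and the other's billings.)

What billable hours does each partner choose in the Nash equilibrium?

Chen's payoff is (130 + 5a_D)a_C − 3a_C².
∂π/∂a_C = 130 + 5a_D − 6a_C = 0, so a_C = 65/3 + (5/6)a_D.
By symmetry a_D = a_C; substituting into the reaction function, (1/6)a_C = 65/3 and a_C = 130.

130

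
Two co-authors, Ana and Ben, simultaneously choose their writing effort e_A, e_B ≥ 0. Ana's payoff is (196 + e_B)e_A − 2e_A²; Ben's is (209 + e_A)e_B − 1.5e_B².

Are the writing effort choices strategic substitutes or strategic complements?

strategic complements

Expanding Ana's payoff: 196e_A + e_Be_A − 2e_A².
∂π/∂e_A = 196 + e_B − 4e_A = 0, so e_A = 49 + 0.25e_B.
The best-response slope de_A/de_B = 0.25 > 0: the reaction function is upward-sloping, so the choices are strategic complements.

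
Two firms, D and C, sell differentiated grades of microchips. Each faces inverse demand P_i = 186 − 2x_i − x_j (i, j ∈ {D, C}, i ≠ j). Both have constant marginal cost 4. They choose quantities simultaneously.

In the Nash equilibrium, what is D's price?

76.8

Firm D's profit: π = x_D(186 − 2x_D − x_C) − 4x_D.
∂π/∂x_D = 182 − 4x_D − x_C = 0 ⇒ x_D = 45.5 − 0.25x_C.
Setting x_D = x_C in the reaction function: x_D = 45.5 − 0.25x_D, so x_D = 45.5 / 1.25 = 36.4.
P_D = 186 − 2·36.4 − 36.4 = 76.8.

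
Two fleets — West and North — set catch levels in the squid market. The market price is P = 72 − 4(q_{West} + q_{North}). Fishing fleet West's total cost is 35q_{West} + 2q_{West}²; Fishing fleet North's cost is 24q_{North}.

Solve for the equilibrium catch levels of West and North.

1.3, 5.35

Fishing fleet West's profit: π = q_{West}(72 − 4(q_{West} + q_{North})) − 35q_{West} − 2q_{West}².
∂π/∂q_{West} = 37 − 12q_{West} − 4q_{North} = 0, so q_{West} = 37/12 − (1/3)q_{North}.
For North: ∂π/∂q_{North} = 48 − 8q_{North} − 4q_{West} = 0 ⇒ q_{North} = 6 − 0.5q_{West}.
Substituting the second reaction function into the first: q_{West} = 37/12 − (1/3)(6 − 0.5q_{West}), which gives (5/6)q_{West} = 13/12 ⇒ q_{West} = 1.3.
Then q_{North} = 6 − 0.5·1.3 = 5.35.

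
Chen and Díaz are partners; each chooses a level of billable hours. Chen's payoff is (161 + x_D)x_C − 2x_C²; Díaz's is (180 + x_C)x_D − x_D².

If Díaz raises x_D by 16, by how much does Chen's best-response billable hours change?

Expanding Chen's payoff: 161x_C + x_Dx_C − 2x_C².
∂π/∂x_C = 161 + x_D − 4x_C = 0, so x_C = 40.25 + 0.25x_D.
The reaction-function slope is 0.25, so a 16-unit rise in x_D moves x_C by 0.25 × 16 = 4. Chen's best response rises — the actions are strategic complements.

4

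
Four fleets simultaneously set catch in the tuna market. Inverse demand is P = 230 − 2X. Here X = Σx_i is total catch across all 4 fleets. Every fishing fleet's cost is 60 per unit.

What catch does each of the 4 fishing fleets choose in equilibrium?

17

A representative fishing fleet's profit is π_i = x_i(230 − 2X) − 60x_i, with X = x_i + Σ_{j≠i} x_j.
First-order condition: 170 − 4x_i − 2Σ_{j≠i} x_j = 0.
With identical fishing fleets, set every x_j = x: then 170 − 4x − 6x = 0, i.e. x = 170/10 = 17.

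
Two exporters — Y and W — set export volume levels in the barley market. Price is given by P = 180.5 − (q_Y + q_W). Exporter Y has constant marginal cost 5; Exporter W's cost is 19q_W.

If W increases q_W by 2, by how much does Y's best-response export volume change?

Exporter Y's profit: π = q_Y(180.5 − (q_Y + q_W)) − 5q_Y.
∂π/∂q_Y = 175.5 − 2q_Y − q_W = 0, so q_Y = 87.75 − 0.5q_W.
The reaction-function slope is −0.5, so a 2-unit rise in q_W moves q_Y by −0.5 × 2 = −1. Y's best response falls — the actions are strategic substitutes.

-1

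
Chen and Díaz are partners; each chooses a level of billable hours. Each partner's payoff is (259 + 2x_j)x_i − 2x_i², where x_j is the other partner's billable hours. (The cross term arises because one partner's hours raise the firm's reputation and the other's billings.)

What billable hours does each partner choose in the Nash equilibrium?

129.5

Chen's payoff is (259 + 2x_D)x_C − 2x_C².
∂π/∂x_C = 259 + 2x_D − 4x_C = 0, so x_C = 64.75 + 0.5x_D.
The game is symmetric, so in equilibrium x_D = x_C: the reaction function gives 0.5x_C = 64.75, hence x_C = 129.5.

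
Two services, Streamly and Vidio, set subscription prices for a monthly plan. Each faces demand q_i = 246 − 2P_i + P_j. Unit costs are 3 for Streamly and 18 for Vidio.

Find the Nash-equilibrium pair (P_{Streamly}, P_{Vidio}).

86, 92

Streamly's profit: π = (P_{Streamly} − 3)(246 − 2P_{Streamly} + P_{Vidio}).
∂π/∂P_{Streamly} = 252 − 4P_{Streamly} + P_{Vidio} = 0 ⇒ P_{Streamly} = 63 + 0.25P_{Vidio}.
Similarly P_{Vidio} = 70.5 + 0.25P_{Streamly}.
Substituting the second reaction function into the first: P_{Streamly} = 63 + 0.25(70.5 + 0.25P_{Streamly}), which gives 0.9375P_{Streamly} = 80.625 ⇒ P_{Streamly} = 86.
Then P_{Vidio} = 70.5 + 0.25·86 = 92.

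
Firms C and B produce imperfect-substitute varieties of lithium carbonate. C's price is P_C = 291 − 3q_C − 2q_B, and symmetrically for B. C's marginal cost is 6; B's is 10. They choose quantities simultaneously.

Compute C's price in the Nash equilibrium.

113.625

Firm C's profit: π = q_C(291 − 3q_C − 2q_B) − 6q_C.
∂π/∂q_C = 285 − 6q_C − 2q_B = 0 ⇒ q_C = 47.5 − (1/3)q_B.
Similarly q_B = 281/6 − (1/3)q_C.
Plugging q_B into C's best response: q_C = 47.5 − (1/3)(281/6 − (1/3)q_C) ⇒ (8/9)q_C = 287/9, so q_C = 35.875.
Then q_B = 281/6 − (1/3)·35.875 = 34.875.
P_C = 291 − 3·35.875 − 2·34.875 = 113.625.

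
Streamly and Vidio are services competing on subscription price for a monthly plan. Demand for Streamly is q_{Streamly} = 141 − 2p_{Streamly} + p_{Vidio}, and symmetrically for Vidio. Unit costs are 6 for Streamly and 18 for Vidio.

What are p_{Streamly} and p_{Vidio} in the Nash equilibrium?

Streamly's profit: π = (p_{Streamly} − 6)(141 − 2p_{Streamly} + p_{Vidio}).
∂π/∂p_{Streamly} = 153 − 4p_{Streamly} + p_{Vidio} = 0 ⇒ p_{Streamly} = 38.25 + 0.25p_{Vidio}.
Similarly p_{Vidio} = 44.25 + 0.25p_{Streamly}.
Solving the two reaction functions simultaneously: (1 − (0.25)(0.25))p_{Streamly} = 38.25 + 0.25·44.25, so 0.9375p_{Streamly} = 49.3125 and p_{Streamly} = 52.6.
Then p_{Vidio} = 44.25 + 0.25·52.6 = 57.4.

52.6, 57.4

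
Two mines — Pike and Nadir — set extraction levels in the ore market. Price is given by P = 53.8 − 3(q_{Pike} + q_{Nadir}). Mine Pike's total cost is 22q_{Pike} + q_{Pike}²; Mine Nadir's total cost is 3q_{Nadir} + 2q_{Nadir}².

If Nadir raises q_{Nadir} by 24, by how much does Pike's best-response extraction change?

-9

Mine Pike's profit: π = q_{Pike}(53.8 − 3(q_{Pike} + q_{Nadir})) − 22q_{Pike} − q_{Pike}².
∂π/∂q_{Pike} = 31.8 − 8q_{Pike} − 3q_{Nadir} = 0, so q_{Pike} = 3.975 − 0.375q_{Nadir}.
The reaction-function slope is −0.375, so a 24-unit rise in q_{Nadir} moves q_{Pike} by −0.375 × 24 = −9. Pike's best response falls — the actions are strategic substitutes.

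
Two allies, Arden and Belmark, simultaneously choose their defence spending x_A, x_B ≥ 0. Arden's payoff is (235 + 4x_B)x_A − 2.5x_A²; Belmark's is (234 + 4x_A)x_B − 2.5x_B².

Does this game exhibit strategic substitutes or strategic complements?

strategic complements

Expanding Arden's payoff: 235x_A + 4x_Bx_A − 2.5x_A².
∂π/∂x_A = 235 + 4x_B − 5x_A = 0, so x_A = 47 + 0.8x_B.
The best-response slope dx_A/dx_B = 0.8 > 0: the reaction function is upward-sloping, so the choices are strategic complements.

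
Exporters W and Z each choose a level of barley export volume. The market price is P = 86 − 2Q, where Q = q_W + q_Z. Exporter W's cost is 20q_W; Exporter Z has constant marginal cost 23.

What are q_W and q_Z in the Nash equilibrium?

11.5, 10

Exporter W's profit: π = q_W(86 − 2(q_W + q_Z)) − 20q_W.
∂π/∂q_W = 66 − 4q_W − 2q_Z = 0, so q_W = 16.5 − 0.5q_Z.
By the same steps for Z: q_Z = 15.75 − 0.5q_W.
Plugging q_Z into W's best response: q_W = 16.5 − 0.5(15.75 − 0.5q_W) ⇒ 0.75q_W = 8.625, so q_W = 11.5.
Then q_Z = 15.75 − 0.5·11.5 = 10.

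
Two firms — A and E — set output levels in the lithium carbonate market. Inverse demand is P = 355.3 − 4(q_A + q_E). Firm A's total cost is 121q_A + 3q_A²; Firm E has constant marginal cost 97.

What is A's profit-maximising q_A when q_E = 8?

14.45

Firm A's profit: π = q_A(355.3 − 4(q_A + q_E)) − 121q_A − 3q_A².
∂π/∂q_A = 234.3 − 14q_A − 4q_E = 0, so q_A = 2343/140 − (2/7)q_E.
At q_E = 8: q_A = 2343/140 − (2/7)·8 = 14.45.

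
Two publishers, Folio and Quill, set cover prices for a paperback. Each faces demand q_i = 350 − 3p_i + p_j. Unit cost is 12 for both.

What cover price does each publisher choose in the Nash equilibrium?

Folio's profit: π = (p_{Folio} − 12)(350 − 3p_{Folio} + p_{Quill}).
∂π/∂p_{Folio} = 386 − 6p_{Folio} + p_{Quill} = 0 ⇒ p_{Folio} = 193/3 + (1/6)p_{Quill}.
Setting p_{Folio} = p_{Quill} in the reaction function: p_{Folio} = 193/3 + (1/6)p_{Folio}, so p_{Folio} = (193/3) / (5/6) = 77.2.

77.2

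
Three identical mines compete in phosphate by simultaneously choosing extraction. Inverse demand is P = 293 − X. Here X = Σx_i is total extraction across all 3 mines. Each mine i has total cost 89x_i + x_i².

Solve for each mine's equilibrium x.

A representative mine's profit is π_i = x_i(293 − X) − 89x_i − x_i², with X = x_i + Σ_{j≠i} x_j.
First-order condition: 204 − 4x_i − Σ_{j≠i} x_j = 0.
Imposing symmetry (x_j = x for all j) turns Σ_{j≠i} x_j into 2x, so 204 = 6x and x = 34.

34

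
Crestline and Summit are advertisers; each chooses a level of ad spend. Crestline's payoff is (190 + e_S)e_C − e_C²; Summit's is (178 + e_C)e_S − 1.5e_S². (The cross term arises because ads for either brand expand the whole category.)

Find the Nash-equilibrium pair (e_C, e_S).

Expanding Crestline's payoff: 190e_C + e_Se_C − e_C².
∂π/∂e_C = 190 + e_S − 2e_C = 0, so e_C = 95 + 0.5e_S.
Likewise for Summit: e_S = 178/3 + (1/3)e_C.
Solving the two reaction functions simultaneously: (1 − (0.5)(1/3))e_C = 95 + 0.5·(178/3), so (5/6)e_C = 374/3 and e_C = 149.6.
Then e_S = 178/3 + (1/3)·149.6 = 109.2.

149.6, 109.2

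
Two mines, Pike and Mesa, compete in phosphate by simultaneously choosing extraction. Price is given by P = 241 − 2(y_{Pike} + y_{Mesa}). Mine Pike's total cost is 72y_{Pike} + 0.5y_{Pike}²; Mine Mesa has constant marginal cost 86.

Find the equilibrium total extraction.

50.1875

Mine Pike's profit: π = y_{Pike}(241 − 2(y_{Pike} + y_{Mesa})) − 72y_{Pike} − 0.5y_{Pike}².
∂π/∂y_{Pike} = 169 − 5y_{Pike} − 2y_{Mesa} = 0, so y_{Pike} = 33.8 − 0.4y_{Mesa}.
For Mesa: ∂π/∂y_{Mesa} = 155 − 4y_{Mesa} − 2y_{Pike} = 0 ⇒ y_{Mesa} = 38.75 − 0.5y_{Pike}.
Plugging y_{Mesa} into Pike's best response: y_{Pike} = 33.8 − 0.4(38.75 − 0.5y_{Pike}) ⇒ 0.8y_{Pike} = 18.3, so y_{Pike} = 22.875.
Then y_{Mesa} = 38.75 − 0.5·22.875 = 27.3125.
Total extraction: 22.875 + 27.3125 = 50.1875.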